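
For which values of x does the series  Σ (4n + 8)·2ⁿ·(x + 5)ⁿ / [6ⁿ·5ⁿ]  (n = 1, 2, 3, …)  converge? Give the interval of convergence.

Apply the ratio test: |a_{n+1}| / |a_n| = [(4(n+1) + 8)/(4n + 8)] · 2/(6·5), which tends to 1/15 as n → ∞.
Convergence for |x + 5| · 1/15 < 1, i.e. |x + 5| < 15. So R = 15.
At x = 10: the terms have absolute value of order n, which does not tend to 0, so the series diverges by the divergence test.
Endpoint x = -20: the n-th term does not approach 0; divergence by the term test.

(-20, 10)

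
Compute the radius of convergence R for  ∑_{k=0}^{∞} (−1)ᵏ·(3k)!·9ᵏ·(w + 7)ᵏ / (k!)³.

The ratio of consecutive coefficients is (3k+1)·(3k+2)·(3k+3)/(k+1)³ · 9 → 243.
Thus R = 1/(243) = 1/243.

R = 1/243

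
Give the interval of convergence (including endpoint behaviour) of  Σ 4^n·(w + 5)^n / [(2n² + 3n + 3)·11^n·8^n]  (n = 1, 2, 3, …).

Ratio test: |a_{n+1}/a_n| = [(2n² + 3n + 3)/(2(n+1)² + 3(n+1) + 3)] · 4/(11·8) → 1/22 as n → ∞.
Thus R = 1/(1/22) = 22.
Endpoint w = 17: the terms are on the order of 1/n², so the series converges absolutely by comparison with the p-series (p = 2 > 1).
Endpoint w = -27: absolute convergence follows by limit comparison with Σ 1/n².

[-27, 17]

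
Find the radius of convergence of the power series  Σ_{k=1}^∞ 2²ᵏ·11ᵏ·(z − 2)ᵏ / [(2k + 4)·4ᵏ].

R = 1/11

Ratio test: |a_{k+1}/a_k| = [(2k + 4)/(2(k+1) + 4)] · 4·11/4 → 11 as k → ∞.
Convergence for |z − 2| · 11 < 1, i.e. |z − 2| < 1/11. So R = 1/11.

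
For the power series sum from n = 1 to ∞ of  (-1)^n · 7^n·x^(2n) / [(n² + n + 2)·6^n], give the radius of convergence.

R = √42/7

Apply the ratio test: |a_{n+1}| / |a_n| = [(n² + n + 2)/((n+1)² + (n+1) + 2)] · 7/6, which tends to 7/6 as n → ∞.
Writing y = x², the series in y has radius 6/7, so |x| < √(6/7) and R = √42/7.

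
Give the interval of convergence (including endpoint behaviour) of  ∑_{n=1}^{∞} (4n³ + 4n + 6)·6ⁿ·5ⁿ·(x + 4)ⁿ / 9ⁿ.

(-43/10, -37/10)

Ratio test: |a_{n+1}/a_n| = [(4(n+1)³ + 4(n+1) + 6)/(4n³ + 4n + 6)] · 6·5/9 → 10/3 as n → ∞.
Thus R = 1/(10/3) = 3/10.
At x = -37/10: the terms have absolute value of order n³, which does not tend to 0, so the series diverges by the divergence test.
Check x = -43/10: the terms have absolute value of order n³, which does not tend to 0, so the series diverges by the divergence test.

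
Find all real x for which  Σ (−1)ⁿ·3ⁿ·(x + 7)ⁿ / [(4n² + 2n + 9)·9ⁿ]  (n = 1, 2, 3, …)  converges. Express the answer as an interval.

[-10, -4]

By the ratio test, |a_{n+1}/a_n| = [(4n² + 2n + 9)/(4(n+1)² + 2(n+1) + 9)] · 3/9 → 1/3.
Hence the series converges for |x + 7| < 1/(1/3) = 3, so the radius of convergence is 3.
When x = -4, the terms are on the order of 1/n², so the series converges absolutely by comparison with the p-series (p = 2 > 1).
At x = -10: absolute convergence follows by limit comparison with Σ 1/n².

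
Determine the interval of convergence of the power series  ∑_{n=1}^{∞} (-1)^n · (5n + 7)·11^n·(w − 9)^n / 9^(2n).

(18/11, 180/11)

The ratio of consecutive coefficients is [(5(n+1) + 7)/(5n + 7)] · 11/81 → 11/81.
Thus R = 1/(11/81) = 81/11.
When w = 180/11, the n-th term does not approach 0; divergence by the term test.
At w = 18/11: the terms have absolute value of order n, which does not tend to 0, so the series diverges by the divergence test.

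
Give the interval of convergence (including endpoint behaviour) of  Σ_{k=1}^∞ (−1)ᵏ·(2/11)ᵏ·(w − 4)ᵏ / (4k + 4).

The ratio of consecutive coefficients is [(4k + 4)/(4(k+1) + 4)] · 2/11 → 2/11.
Convergence for |w − 4| · 2/11 < 1, i.e. |w − 4| < 11/2. So R = 11/2.
Endpoint w = 19/2: convergence follows from the alternating series test (terms decrease monotonically to 0).
When w = -3/2, comparison with the harmonic series Σ 1/k shows the series diverges.

(-3/2, 19/2]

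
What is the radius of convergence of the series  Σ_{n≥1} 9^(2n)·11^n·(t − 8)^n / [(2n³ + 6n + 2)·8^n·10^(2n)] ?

R = 800/891

By the ratio test, |a_{n+1}/a_n| = [(2n³ + 6n + 2)/(2(n+1)³ + 6(n+1) + 2)] · 81·11/(8·100) → 891/800.
Thus R = 1/(891/800) = 800/891.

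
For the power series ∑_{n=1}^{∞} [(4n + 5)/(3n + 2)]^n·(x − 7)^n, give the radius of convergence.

R = 3/4

By the Cauchy root test, |a_n|^(1/n) = (4n + 5)/(3n + 2) → 4/3.
The series converges when 4/3 · |x − 7| < 1, giving R = 3/4.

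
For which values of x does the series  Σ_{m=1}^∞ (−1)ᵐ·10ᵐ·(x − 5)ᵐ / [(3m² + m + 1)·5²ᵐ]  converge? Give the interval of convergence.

Ratio test: |a_{m+1}/a_m| = [(3m² + m + 1)/(3(m+1)² + (m+1) + 1)] · 10/25 → 2/5 as m → ∞.
Hence the series converges for |x − 5| < 1/(2/5) = 5/2, so the radius of convergence is 5/2.
At x = 15/2: absolute convergence follows by limit comparison with Σ 1/m².
Endpoint x = 5/2: absolute convergence follows by limit comparison with Σ 1/m².

[5/2, 15/2]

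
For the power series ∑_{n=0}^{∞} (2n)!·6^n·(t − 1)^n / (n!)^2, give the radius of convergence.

Ratio test: |a_{n+1}/a_n| = (2n+1)·(2n+2)/(n+1)² · 6 → 24 as n → ∞.
Convergence for |t − 1| · 24 < 1, i.e. |t − 1| < 1/24. So R = 1/24.

R = 1/24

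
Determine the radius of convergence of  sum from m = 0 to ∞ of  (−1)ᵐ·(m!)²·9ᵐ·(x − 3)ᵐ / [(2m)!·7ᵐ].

The ratio of consecutive coefficients is (m+1)²/[(2m+1)·(2m+2)] · 9/7 → 9/28.
The series converges when 9/28 · |x − 3| < 1, giving R = 28/9.

R = 28/9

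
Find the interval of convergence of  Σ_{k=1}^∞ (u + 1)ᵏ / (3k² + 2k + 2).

[-2, 0]

By the ratio test, |a_{k+1}/a_k| = (3k² + 2k + 2)/(3(k+1)² + 2(k+1) + 2) → 1.
Hence R = 1.
When u = 0, the series is dominated by a constant times Σ 1/k², which converges (p = 2 > 1).
When u = -2, absolute convergence follows by limit comparison with Σ 1/k².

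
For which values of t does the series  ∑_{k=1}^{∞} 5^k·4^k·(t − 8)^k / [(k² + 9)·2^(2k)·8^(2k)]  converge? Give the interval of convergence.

[-24/5, 104/5]

By the ratio test, |a_{k+1}/a_k| = [(k² + 9)/((k+1)² + 9)] · 5·4/(4·64) → 5/64.
Thus R = 1/(5/64) = 64/5.
At t = 104/5: absolute convergence follows by limit comparison with Σ 1/k².
Endpoint t = -24/5: the series is dominated by a constant times Σ 1/k², which converges (p = 2 > 1).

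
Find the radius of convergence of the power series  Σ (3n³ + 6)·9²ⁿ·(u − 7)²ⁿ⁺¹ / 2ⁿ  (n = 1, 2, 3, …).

Ratio test: |a_{n+1}/a_n| = [(3(n+1)³ + 6)/(3n³ + 6)] · 81/2 → 81/2 as n → ∞.
Writing y = (u − 7)², the series in y has radius 2/81, so |u − 7| < √(2/81) and R = √2/9.

R = √2/9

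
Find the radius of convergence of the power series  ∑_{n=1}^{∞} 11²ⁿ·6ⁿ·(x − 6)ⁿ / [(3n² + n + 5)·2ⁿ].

R = 1/363

Ratio test: |a_{n+1}/a_n| = [(3n² + n + 5)/(3(n+1)² + (n+1) + 5)] · 121·6/2 → 363 as n → ∞.
Convergence for |x − 6| · 363 < 1, i.e. |x − 6| < 1/363. So R = 1/363.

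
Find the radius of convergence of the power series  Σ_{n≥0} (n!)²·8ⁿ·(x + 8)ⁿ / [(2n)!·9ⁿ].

The ratio of consecutive coefficients is (n+1)²/[(2n+1)·(2n+2)] · 8/9 → 2/9.
The series converges when 2/9 · |x + 8| < 1, giving R = 9/2.

R = 9/2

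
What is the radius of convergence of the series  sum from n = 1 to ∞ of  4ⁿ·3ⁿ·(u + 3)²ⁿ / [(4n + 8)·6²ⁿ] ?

Ratio test: |a_{n+1}/a_n| = [(4n + 8)/(4(n+1) + 8)] · 4·3/36 → 1/3 as n → ∞.
Successive powers of (u + 3) differ by 2, so the series converges when |u + 3|² · 1/3 < 1, i.e. |u + 3| < √(3). So R = √3.

R = √3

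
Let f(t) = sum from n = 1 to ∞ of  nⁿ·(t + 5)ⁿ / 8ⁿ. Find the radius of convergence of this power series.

Applying the root test, |a_n|^(1/n) = n/8 → ∞.
The root grows without bound, so R = 0 (convergence only at t = -5).

R = 0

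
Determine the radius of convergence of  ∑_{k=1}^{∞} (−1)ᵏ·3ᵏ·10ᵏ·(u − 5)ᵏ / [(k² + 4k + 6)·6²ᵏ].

R = 6/5

By the ratio test, |a_{k+1}/a_k| = [(k² + 4k + 6)/((k+1)² + 4(k+1) + 6)] · 3·10/36 → 5/6.
Hence the series converges for |u − 5| < 1/(5/6) = 6/5, so the radius of convergence is 6/5.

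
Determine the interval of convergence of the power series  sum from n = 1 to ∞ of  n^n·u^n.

Applying the root test, |a_n|^(1/n) = n → ∞.
Since the n-th root of |a_n| is unbounded, the series converges only at u = 0; R = 0.

{0}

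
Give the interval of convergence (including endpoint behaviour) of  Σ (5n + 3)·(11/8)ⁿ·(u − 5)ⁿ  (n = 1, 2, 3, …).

The ratio of consecutive coefficients is [(5(n+1) + 3)/(5n + 3)] · 11/8 → 11/8.
Thus R = 1/(11/8) = 8/11.
Endpoint u = 63/11: the n-th term does not approach 0; divergence by the term test.
At u = 47/11: the terms do not tend to 0, so the series diverges.

(47/11, 63/11)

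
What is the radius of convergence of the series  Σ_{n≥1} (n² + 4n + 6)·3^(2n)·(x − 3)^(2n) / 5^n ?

Apply the ratio test: |a_{n+1}| / |a_n| = [((n+1)² + 4(n+1) + 6)/(n² + 4n + 6)] · 9/5, which tends to 9/5 as n → ∞.
Since the exponent of (x − 3) increases by 2 each term, convergence requires |x − 3|² < 5/9, hence R = √5/3.

R = √5/3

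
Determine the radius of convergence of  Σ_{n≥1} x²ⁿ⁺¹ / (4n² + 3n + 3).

R = 1

By the ratio test, |a_{n+1}/a_n| = (4n² + 3n + 3)/(4(n+1)² + 3(n+1) + 3) → 1.
Writing y = x², the series in y has radius 1, so |x| < √(1) = 1 and R = 1.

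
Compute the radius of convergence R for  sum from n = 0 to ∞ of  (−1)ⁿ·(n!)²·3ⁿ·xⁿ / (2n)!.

R = 4/3

By the ratio test, |a_{n+1}/a_n| = (n+1)²/[(2n+1)·(2n+2)] · 3 → 3/4.
Thus R = 1/(3/4) = 4/3.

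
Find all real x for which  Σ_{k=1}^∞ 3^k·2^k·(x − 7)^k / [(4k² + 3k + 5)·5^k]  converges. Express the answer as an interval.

[37/6, 47/6]

By the ratio test, |a_{k+1}/a_k| = [(4k² + 3k + 5)/(4(k+1)² + 3(k+1) + 5)] · 3·2/5 → 6/5.
Hence the series converges for |x − 7| < 1/(6/5) = 5/6, so the radius of convergence is 5/6.
Endpoint x = 47/6: the series is dominated by a constant times Σ 1/k², which converges (p = 2 > 1).
When x = 37/6, the series is dominated by a constant times Σ 1/k², which converges (p = 2 > 1).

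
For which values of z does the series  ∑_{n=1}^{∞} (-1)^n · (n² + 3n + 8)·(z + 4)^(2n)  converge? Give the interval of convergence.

Apply the ratio test: |a_{n+1}| / |a_n| = ((n+1)² + 3(n+1) + 8)/(n² + 3n + 8), which tends to 1 as n → ∞.
Writing y = (z + 4)², the series in y has radius 1, so |z + 4| < √(1) = 1 and R = 1.
Check z = -3: the terms have absolute value of order n², which does not tend to 0, so the series diverges by the divergence test.
Check z = -5: the n-th term does not approach 0; divergence by the term test.

(-5, -3)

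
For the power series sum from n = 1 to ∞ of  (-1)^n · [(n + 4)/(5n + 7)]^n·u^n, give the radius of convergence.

R = 5

By the Cauchy root test, |a_n|^(1/n) = (n + 4)/(5n + 7) → 1/5.
Thus R = 1/(1/5) = 5.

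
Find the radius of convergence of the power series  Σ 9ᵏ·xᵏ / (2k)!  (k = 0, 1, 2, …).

Apply the ratio test: |a_{k+1}| / |a_k| = 9 · 1/[(2k+1)·(2k+2)], which tends to 0 as k → ∞.
Since the limit is 0 < 1 for every x, the series converges on all of ℝ and R = ∞.

R = ∞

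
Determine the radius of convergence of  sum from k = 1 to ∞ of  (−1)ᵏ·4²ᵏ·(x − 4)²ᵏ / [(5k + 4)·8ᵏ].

The ratio of consecutive coefficients is [(5k + 4)/(5(k+1) + 4)] · 16/8 → 2.
Successive powers of (x − 4) differ by 2, so the series converges when |x − 4|² · 2 < 1, i.e. |x − 4| < √(1/2). So R = √2/2.

R = √2/2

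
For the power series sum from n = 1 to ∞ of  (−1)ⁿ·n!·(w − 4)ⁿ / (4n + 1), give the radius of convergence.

R = 0

Ratio test: |a_{n+1}/a_n| = (n+1) · (4n + 1)/(4(n+1) + 1) → ∞ as n → ∞.
The ratio grows without bound, so the series diverges whenever (w − 4) ≠ 0; it converges only at w = 4. R = 0.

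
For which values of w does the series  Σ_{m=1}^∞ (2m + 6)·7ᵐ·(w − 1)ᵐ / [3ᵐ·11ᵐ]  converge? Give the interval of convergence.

By the ratio test, |a_{m+1}/a_m| = [(2(m+1) + 6)/(2m + 6)] · 7/(3·11) → 7/33.
The series converges when 7/33 · |w − 1| < 1, giving R = 33/7.
At w = 40/7: the terms do not tend to 0, so the series diverges.
Endpoint w = -26/7: the terms do not tend to 0, so the series diverges.

(-26/7, 40/7)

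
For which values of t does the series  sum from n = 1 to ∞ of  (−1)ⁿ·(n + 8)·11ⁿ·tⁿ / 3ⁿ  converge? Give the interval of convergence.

(-3/11, 3/11)

By the ratio test, |a_{n+1}/a_n| = [((n+1) + 8)/(n + 8)] · 11/3 → 11/3.
Convergence for |t| · 11/3 < 1, i.e. |t| < 3/11. So R = 3/11.
Check t = 3/11: the n-th term does not approach 0; divergence by the term test.
At t = -3/11: the terms do not tend to 0, so the series diverges.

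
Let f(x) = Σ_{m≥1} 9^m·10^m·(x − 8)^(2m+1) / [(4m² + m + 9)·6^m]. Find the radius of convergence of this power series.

R = √15/15

The ratio of consecutive coefficients is [(4m² + m + 9)/(4(m+1)² + (m+1) + 9)] · 9·10/6 → 15.
Writing y = (x − 8)², the series in y has radius 1/15, so |x − 8| < √(1/15) and R = √15/15.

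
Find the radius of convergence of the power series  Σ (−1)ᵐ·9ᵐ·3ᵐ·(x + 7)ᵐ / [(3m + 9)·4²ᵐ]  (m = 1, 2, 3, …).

Apply the ratio test: |a_{m+1}| / |a_m| = [(3m + 9)/(3(m+1) + 9)] · 9·3/16, which tends to 27/16 as m → ∞.
Hence the series converges for |x + 7| < 1/(27/16) = 16/27, so the radius of convergence is 16/27.

R = 16/27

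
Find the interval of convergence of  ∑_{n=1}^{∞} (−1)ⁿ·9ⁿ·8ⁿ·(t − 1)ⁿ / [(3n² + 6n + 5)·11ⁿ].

Ratio test: |a_{n+1}/a_n| = [(3n² + 6n + 5)/(3(n+1)² + 6(n+1) + 5)] · 9·8/11 → 72/11 as n → ∞.
Hence the series converges for |t − 1| < 1/(72/11) = 11/72, so the radius of convergence is 11/72.
When t = 83/72, the terms are on the order of 1/n², so the series converges absolutely by comparison with the p-series (p = 2 > 1).
Endpoint t = 61/72: the terms are on the order of 1/n², so the series converges absolutely by comparison with the p-series (p = 2 > 1).

[61/72, 83/72]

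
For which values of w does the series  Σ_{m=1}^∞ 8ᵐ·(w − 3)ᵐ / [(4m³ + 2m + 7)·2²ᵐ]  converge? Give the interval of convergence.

Apply the ratio test: |a_{m+1}| / |a_m| = [(4m³ + 2m + 7)/(4(m+1)³ + 2(m+1) + 7)] · 8/4, which tends to 2 as m → ∞.
The series converges when 2 · |w − 3| < 1, giving R = 1/2.
When w = 7/2, the terms are on the order of 1/m³, so the series converges absolutely by comparison with the p-series (p = 3 > 1).
Endpoint w = 5/2: absolute convergence follows by limit comparison with Σ 1/m³.

[5/2, 7/2]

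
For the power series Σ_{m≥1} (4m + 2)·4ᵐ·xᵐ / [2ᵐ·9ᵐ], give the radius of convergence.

R = 9/2

Ratio test: |a_{m+1}/a_m| = [(4(m+1) + 2)/(4m + 2)] · 4/(2·9) → 2/9 as m → ∞.
The series converges when 2/9 · |x| < 1, giving R = 9/2.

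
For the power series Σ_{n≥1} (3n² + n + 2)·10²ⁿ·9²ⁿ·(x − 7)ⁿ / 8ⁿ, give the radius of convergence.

Apply the ratio test: |a_{n+1}| / |a_n| = [(3(n+1)² + (n+1) + 2)/(3n² + n + 2)] · 100·81/8, which tends to 2025/2 as n → ∞.
The series converges when 2025/2 · |x − 7| < 1, giving R = 2/2025.

R = 2/2025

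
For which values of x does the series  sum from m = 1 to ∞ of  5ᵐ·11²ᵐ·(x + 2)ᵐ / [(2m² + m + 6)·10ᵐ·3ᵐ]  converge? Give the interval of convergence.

Apply the ratio test: |a_{m+1}| / |a_m| = [(2m² + m + 6)/(2(m+1)² + (m+1) + 6)] · 5·121/(10·3), which tends to 121/6 as m → ∞.
The series converges when 121/6 · |x + 2| < 1, giving R = 6/121.
Check x = -236/121: absolute convergence follows by limit comparison with Σ 1/m².
At x = -248/121: the series is dominated by a constant times Σ 1/m², which converges (p = 2 > 1).

[-248/121, -236/121]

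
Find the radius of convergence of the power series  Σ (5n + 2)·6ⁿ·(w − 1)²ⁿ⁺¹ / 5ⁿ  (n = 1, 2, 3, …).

Apply the ratio test: |a_{n+1}| / |a_n| = [(5(n+1) + 2)/(5n + 2)] · 6/5, which tends to 6/5 as n → ∞.
Since the exponent of (w − 1) increases by 2 each term, convergence requires |w − 1|² < 5/6, hence R = √30/6.

R = √30/6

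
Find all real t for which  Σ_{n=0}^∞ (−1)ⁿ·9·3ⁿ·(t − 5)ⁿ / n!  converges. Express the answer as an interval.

Apply the ratio test: |a_{n+1}| / |a_n| = 9/9 · 3 · 1/(n+1), which tends to 0 as n → ∞.
The ratio tends to 0 regardless of t, hence R = ∞.

(−∞, ∞)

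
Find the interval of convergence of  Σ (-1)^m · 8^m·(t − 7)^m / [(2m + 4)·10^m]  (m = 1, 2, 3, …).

Ratio test: |a_{m+1}/a_m| = [(2m + 4)/(2(m+1) + 4)] · 8/10 → 4/5 as m → ∞.
Convergence for |t − 7| · 4/5 < 1, i.e. |t − 7| < 5/4. So R = 5/4.
When t = 33/4, convergence follows from the alternating series test (terms decrease monotonically to 0).
When t = 23/4, comparison with the harmonic series Σ 1/m shows the series diverges.

(23/4, 33/4]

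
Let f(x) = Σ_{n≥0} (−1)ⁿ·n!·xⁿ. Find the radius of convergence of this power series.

R = 0

Apply the ratio test: |a_{n+1}| / |a_n| = (n+1), which tends to ∞ as n → ∞.
The terms grow without bound for any x ≠ 0, so R = 0 (convergence only at x = 0).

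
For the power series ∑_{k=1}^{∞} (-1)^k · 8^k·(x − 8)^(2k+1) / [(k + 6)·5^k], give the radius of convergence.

Apply the ratio test: |a_{k+1}| / |a_k| = [(k + 6)/((k+1) + 6)] · 8/5, which tends to 8/5 as k → ∞.
Writing y = (x − 8)², the series in y has radius 5/8, so |x − 8| < √(5/8) and R = √10/4.

R = √10/4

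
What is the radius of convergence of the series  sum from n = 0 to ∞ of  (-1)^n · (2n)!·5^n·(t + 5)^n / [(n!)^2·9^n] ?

The ratio of consecutive coefficients is (2n+1)·(2n+2)/(n+1)² · 5/9 → 20/9.
Convergence for |t + 5| · 20/9 < 1, i.e. |t + 5| < 9/20. So R = 9/20.

R = 9/20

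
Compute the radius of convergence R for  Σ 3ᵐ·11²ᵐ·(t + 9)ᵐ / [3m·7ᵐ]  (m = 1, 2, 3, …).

Ratio test: |a_{m+1}/a_m| = [3m/3(m+1)] · 3·121/7 → 363/7 as m → ∞.
Hence the series converges for |t + 9| < 1/(363/7) = 7/363, so the radius of convergence is 7/363.

R = 7/363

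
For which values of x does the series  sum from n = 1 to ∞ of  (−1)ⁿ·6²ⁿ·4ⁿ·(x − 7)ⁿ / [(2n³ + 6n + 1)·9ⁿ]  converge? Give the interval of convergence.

The ratio of consecutive coefficients is [(2n³ + 6n + 1)/(2(n+1)³ + 6(n+1) + 1)] · 36·4/9 → 16.
Thus R = 1/(16) = 1/16.
Check x = 113/16: the series is dominated by a constant times Σ 1/n³, which converges (p = 3 > 1).
Endpoint x = 111/16: the series is dominated by a constant times Σ 1/n³, which converges (p = 3 > 1).

[111/16, 113/16]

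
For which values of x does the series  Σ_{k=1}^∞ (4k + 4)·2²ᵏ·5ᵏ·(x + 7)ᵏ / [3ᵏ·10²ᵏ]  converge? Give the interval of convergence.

By the ratio test, |a_{k+1}/a_k| = [(4(k+1) + 4)/(4k + 4)] · 4·5/(3·100) → 1/15.
The series converges when 1/15 · |x + 7| < 1, giving R = 15.
Check x = 8: the terms have absolute value of order k, which does not tend to 0, so the series diverges by the divergence test.
Endpoint x = -22: the terms have absolute value of order k, which does not tend to 0, so the series diverges by the divergence test.

(-22, 8)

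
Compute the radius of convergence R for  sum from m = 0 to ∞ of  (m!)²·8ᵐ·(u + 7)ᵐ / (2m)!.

R = 1/2

Ratio test: |a_{m+1}/a_m| = (m+1)²/[(2m+1)·(2m+2)] · 8 → 2 as m → ∞.
Convergence for |u + 7| · 2 < 1, i.e. |u + 7| < 1/2. So R = 1/2.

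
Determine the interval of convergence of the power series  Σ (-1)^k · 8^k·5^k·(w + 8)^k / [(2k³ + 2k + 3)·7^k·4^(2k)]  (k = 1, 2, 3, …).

[-54/5, -26/5]

The ratio of consecutive coefficients is [(2k³ + 2k + 3)/(2(k+1)³ + 2(k+1) + 3)] · 8·5/(7·16) → 5/14.
Hence the series converges for |w + 8| < 1/(5/14) = 14/5, so the radius of convergence is 14/5.
Endpoint w = -26/5: absolute convergence follows by limit comparison with Σ 1/k³.
Endpoint w = -54/5: the terms are on the order of 1/k³, so the series converges absolutely by comparison with the p-series (p = 3 > 1).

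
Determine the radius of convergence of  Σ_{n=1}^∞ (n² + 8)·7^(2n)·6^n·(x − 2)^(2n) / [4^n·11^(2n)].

R = 11√6/21

The ratio of consecutive coefficients is [((n+1)² + 8)/(n² + 8)] · 49·6/(4·121) → 147/242.
Successive powers of (x − 2) differ by 2, so the series converges when |x − 2|² · 147/242 < 1, i.e. |x − 2| < √(242/147). So R = 11√6/21.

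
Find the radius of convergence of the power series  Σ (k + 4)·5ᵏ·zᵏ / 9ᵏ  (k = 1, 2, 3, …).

R = 9/5

The ratio of consecutive coefficients is [((k+1) + 4)/(k + 4)] · 5/9 → 5/9.
Thus R = 1/(5/9) = 9/5.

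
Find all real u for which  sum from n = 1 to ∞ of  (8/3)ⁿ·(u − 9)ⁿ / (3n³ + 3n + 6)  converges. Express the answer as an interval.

Ratio test: |a_{n+1}/a_n| = [(3n³ + 3n + 6)/(3(n+1)³ + 3(n+1) + 6)] · 8/3 → 8/3 as n → ∞.
Hence the series converges for |u − 9| < 1/(8/3) = 3/8, so the radius of convergence is 3/8.
At u = 75/8: the terms are on the order of 1/n³, so the series converges absolutely by comparison with the p-series (p = 3 > 1).
At u = 69/8: absolute convergence follows by limit comparison with Σ 1/n³.

[69/8, 75/8]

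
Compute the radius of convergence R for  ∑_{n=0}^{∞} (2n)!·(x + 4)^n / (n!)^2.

R = 1/4

Ratio test: |a_{n+1}/a_n| = (2n+1)·(2n+2)/(n+1)² → 4 as n → ∞.
Thus R = 1/(4) = 1/4.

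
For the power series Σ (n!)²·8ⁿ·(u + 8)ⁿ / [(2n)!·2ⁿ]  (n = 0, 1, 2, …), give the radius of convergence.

Ratio test: |a_{n+1}/a_n| = (n+1)²/[(2n+1)·(2n+2)] · 8/2 → 1 as n → ∞.
Convergence for |u + 8| < 1, so R = 1.

R = 1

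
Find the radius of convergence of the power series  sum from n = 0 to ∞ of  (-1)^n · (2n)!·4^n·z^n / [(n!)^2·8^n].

By the ratio test, |a_{n+1}/a_n| = (2n+1)·(2n+2)/(n+1)² · 4/8 → 2.
Hence the series converges for |z| < 1/(2) = 1/2, so the radius of convergence is 1/2.

R = 1/2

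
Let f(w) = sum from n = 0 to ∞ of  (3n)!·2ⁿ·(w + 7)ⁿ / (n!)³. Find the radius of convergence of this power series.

Apply the ratio test: |a_{n+1}| / |a_n| = (3n+1)·(3n+2)·(3n+3)/(n+1)³ · 2, which tends to 54 as n → ∞.
Thus R = 1/(54) = 1/54.

R = 1/54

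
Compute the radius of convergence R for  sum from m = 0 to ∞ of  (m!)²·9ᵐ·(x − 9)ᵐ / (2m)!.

The ratio of consecutive coefficients is (m+1)²/[(2m+1)·(2m+2)] · 9 → 9/4.
Hence the series converges for |x − 9| < 1/(9/4) = 4/9, so the radius of convergence is 4/9.

R = 4/9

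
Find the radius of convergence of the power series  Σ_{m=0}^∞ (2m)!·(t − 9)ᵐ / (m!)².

R = 1/4

Ratio test: |a_{m+1}/a_m| = (2m+1)·(2m+2)/(m+1)² → 4 as m → ∞.
Thus R = 1/(4) = 1/4.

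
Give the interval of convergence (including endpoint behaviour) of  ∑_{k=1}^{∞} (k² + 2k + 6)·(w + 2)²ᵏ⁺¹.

By the ratio test, |a_{k+1}/a_k| = ((k+1)² + 2(k+1) + 6)/(k² + 2k + 6) → 1.
Successive powers of (w + 2) differ by 2, so the series converges when |w + 2|² · 1 < 1, i.e. |w + 2| < √(1) = 1. So R = 1.
Check w = -1: the terms do not tend to 0, so the series diverges.
Endpoint w = -3: the k-th term does not approach 0; divergence by the term test.

(-3, -1)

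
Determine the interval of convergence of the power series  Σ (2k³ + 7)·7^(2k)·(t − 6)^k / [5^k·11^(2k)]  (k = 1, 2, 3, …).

Apply the ratio test: |a_{k+1}| / |a_k| = [(2(k+1)³ + 7)/(2k³ + 7)] · 49/(5·121), which tends to 49/605 as k → ∞.
Thus R = 1/(49/605) = 605/49.
Endpoint t = 899/49: the terms do not tend to 0, so the series diverges.
When t = -311/49, the terms have absolute value of order k³, which does not tend to 0, so the series diverges by the divergence test.

(-311/49, 899/49)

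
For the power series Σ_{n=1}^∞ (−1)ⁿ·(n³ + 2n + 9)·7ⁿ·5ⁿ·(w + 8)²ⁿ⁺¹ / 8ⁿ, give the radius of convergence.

Apply the ratio test: |a_{n+1}| / |a_n| = [((n+1)³ + 2(n+1) + 9)/(n³ + 2n + 9)] · 7·5/8, which tends to 35/8 as n → ∞.
Writing y = (w + 8)², the series in y has radius 8/35, so |w + 8| < √(8/35) and R = 2√70/35.

R = 2√70/35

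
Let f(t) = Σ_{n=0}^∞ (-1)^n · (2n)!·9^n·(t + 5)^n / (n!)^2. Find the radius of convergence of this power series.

Ratio test: |a_{n+1}/a_n| = (2n+1)·(2n+2)/(n+1)² · 9 → 36 as n → ∞.
Convergence for |t + 5| · 36 < 1, i.e. |t + 5| < 1/36. So R = 1/36.

R = 1/36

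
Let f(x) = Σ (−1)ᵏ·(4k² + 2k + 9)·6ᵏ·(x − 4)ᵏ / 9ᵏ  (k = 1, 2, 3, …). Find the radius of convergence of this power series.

R = 3/2

By the ratio test, |a_{k+1}/a_k| = [(4(k+1)² + 2(k+1) + 9)/(4k² + 2k + 9)] · 6/9 → 2/3.
Thus R = 1/(2/3) = 3/2.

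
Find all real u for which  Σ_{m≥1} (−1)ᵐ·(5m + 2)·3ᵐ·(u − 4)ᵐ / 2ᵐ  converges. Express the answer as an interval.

The ratio of consecutive coefficients is [(5(m+1) + 2)/(5m + 2)] · 3/2 → 3/2.
Convergence for |u − 4| · 3/2 < 1, i.e. |u − 4| < 2/3. So R = 2/3.
When u = 14/3, the terms do not tend to 0, so the series diverges.
When u = 10/3, the terms do not tend to 0, so the series diverges.

(10/3, 14/3)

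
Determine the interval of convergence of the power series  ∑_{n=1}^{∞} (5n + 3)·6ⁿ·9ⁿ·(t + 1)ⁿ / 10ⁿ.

The ratio of consecutive coefficients is [(5(n+1) + 3)/(5n + 3)] · 6·9/10 → 27/5.
The series converges when 27/5 · |t + 1| < 1, giving R = 5/27.
At t = -22/27: the terms have absolute value of order n, which does not tend to 0, so the series diverges by the divergence test.
Check t = -32/27: the terms do not tend to 0, so the series diverges.

(-32/27, -22/27)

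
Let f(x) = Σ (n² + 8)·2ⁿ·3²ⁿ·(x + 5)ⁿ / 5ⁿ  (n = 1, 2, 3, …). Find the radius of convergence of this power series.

Ratio test: |a_{n+1}/a_n| = [((n+1)² + 8)/(n² + 8)] · 2·9/5 → 18/5 as n → ∞.
Thus R = 1/(18/5) = 5/18.

R = 5/18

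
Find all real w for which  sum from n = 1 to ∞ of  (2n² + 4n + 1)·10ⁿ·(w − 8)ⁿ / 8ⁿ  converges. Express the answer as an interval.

(36/5, 44/5)

Apply the ratio test: |a_{n+1}| / |a_n| = [(2(n+1)² + 4(n+1) + 1)/(2n² + 4n + 1)] · 10/8, which tends to 5/4 as n → ∞.
Hence the series converges for |w − 8| < 1/(5/4) = 4/5, so the radius of convergence is 4/5.
When w = 44/5, the terms have absolute value of order n², which does not tend to 0, so the series diverges by the divergence test.
When w = 36/5, the terms do not tend to 0, so the series diverges.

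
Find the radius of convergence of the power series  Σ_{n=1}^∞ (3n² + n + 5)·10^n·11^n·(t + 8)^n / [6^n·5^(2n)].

R = 15/11

By the ratio test, |a_{n+1}/a_n| = [(3(n+1)² + (n+1) + 5)/(3n² + n + 5)] · 10·11/(6·25) → 11/15.
Hence the series converges for |t + 8| < 1/(11/15) = 15/11, so the radius of convergence is 15/11.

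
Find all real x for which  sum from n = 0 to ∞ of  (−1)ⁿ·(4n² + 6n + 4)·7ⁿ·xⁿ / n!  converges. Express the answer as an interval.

(−∞, ∞)

By the ratio test, |a_{n+1}/a_n| = (4(n+1)² + 6(n+1) + 4)/(4n² + 6n + 4) · 7 · 1/(n+1) → 0.
The limit is 0, so the series converges for all x; R = ∞.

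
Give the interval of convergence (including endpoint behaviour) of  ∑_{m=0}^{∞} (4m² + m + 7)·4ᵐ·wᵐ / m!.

The ratio of consecutive coefficients is (4(m+1)² + (m+1) + 7)/(4m² + m + 7) · 4 · 1/(m+1) → 0.
The limit is 0, so the series converges for all w; R = ∞.

(−∞, ∞)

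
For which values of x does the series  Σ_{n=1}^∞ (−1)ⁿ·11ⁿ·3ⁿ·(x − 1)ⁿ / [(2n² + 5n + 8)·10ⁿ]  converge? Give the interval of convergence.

[23/33, 43/33]

Apply the ratio test: |a_{n+1}| / |a_n| = [(2n² + 5n + 8)/(2(n+1)² + 5(n+1) + 8)] · 11·3/10, which tends to 33/10 as n → ∞.
Thus R = 1/(33/10) = 10/33.
Endpoint x = 43/33: absolute convergence follows by limit comparison with Σ 1/n².
At x = 23/33: the series is dominated by a constant times Σ 1/n², which converges (p = 2 > 1).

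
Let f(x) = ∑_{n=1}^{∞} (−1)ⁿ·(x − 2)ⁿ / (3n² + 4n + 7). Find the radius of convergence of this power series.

The ratio of consecutive coefficients is (3n² + 4n + 7)/(3(n+1)² + 4(n+1) + 7) → 1.
Hence R = 1.

R = 1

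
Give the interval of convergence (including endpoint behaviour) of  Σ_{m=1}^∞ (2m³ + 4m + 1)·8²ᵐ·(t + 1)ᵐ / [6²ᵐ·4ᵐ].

(-13/4, 5/4)

The ratio of consecutive coefficients is [(2(m+1)³ + 4(m+1) + 1)/(2m³ + 4m + 1)] · 64/(36·4) → 4/9.
Thus R = 1/(4/9) = 9/4.
Endpoint t = 5/4: the terms have absolute value of order m³, which does not tend to 0, so the series diverges by the divergence test.
Check t = -13/4: the terms do not tend to 0, so the series diverges.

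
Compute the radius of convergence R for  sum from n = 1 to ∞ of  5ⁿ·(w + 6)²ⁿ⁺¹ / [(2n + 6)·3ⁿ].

Apply the ratio test: |a_{n+1}| / |a_n| = [(2n + 6)/(2(n+1) + 6)] · 5/3, which tends to 5/3 as n → ∞.
Writing y = (w + 6)², the series in y has radius 3/5, so |w + 6| < √(3/5) and R = √15/5.

R = √15/5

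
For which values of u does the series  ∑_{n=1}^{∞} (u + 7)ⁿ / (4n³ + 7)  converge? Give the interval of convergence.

By the ratio test, |a_{n+1}/a_n| = (4n³ + 7)/(4(n+1)³ + 7) → 1.
So the series converges when |u + 7| < 1 and diverges when |u + 7| > 1; R = 1.
Check u = -6: absolute convergence follows by limit comparison with Σ 1/n³.
When u = -8, the terms are on the order of 1/n³, so the series converges absolutely by comparison with the p-series (p = 3 > 1).

[-8, -6]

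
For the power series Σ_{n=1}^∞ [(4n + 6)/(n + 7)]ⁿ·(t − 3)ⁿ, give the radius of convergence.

R = 1/4

By the Cauchy root test, |a_n|^(1/n) = (4n + 6)/(n + 7) → 4.
The series converges when 4 · |t − 3| < 1, giving R = 1/4.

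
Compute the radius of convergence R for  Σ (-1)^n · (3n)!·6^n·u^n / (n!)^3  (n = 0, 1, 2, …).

Ratio test: |a_{n+1}/a_n| = (3n+1)·(3n+2)·(3n+3)/(n+1)³ · 6 → 162 as n → ∞.
Convergence for |u| · 162 < 1, i.e. |u| < 1/162. So R = 1/162.

R = 1/162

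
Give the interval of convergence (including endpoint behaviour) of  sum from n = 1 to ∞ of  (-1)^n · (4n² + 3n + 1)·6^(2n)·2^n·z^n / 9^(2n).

(-9/8, 9/8)

By the ratio test, |a_{n+1}/a_n| = [(4(n+1)² + 3(n+1) + 1)/(4n² + 3n + 1)] · 36·2/81 → 8/9.
The series converges when 8/9 · |z| < 1, giving R = 9/8.
At z = 9/8: the terms have absolute value of order n², which does not tend to 0, so the series diverges by the divergence test.
When z = -9/8, the terms have absolute value of order n², which does not tend to 0, so the series diverges by the divergence test.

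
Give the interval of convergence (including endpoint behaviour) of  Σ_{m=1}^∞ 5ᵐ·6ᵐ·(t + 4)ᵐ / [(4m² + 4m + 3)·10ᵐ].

The ratio of consecutive coefficients is [(4m² + 4m + 3)/(4(m+1)² + 4(m+1) + 3)] · 5·6/10 → 3.
Convergence for |t + 4| · 3 < 1, i.e. |t + 4| < 1/3. So R = 1/3.
Endpoint t = -11/3: absolute convergence follows by limit comparison with Σ 1/m².
When t = -13/3, absolute convergence follows by limit comparison with Σ 1/m².

[-13/3, -11/3]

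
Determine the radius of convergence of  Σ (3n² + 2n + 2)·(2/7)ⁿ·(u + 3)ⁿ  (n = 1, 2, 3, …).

R = 7/2

By the ratio test, |a_{n+1}/a_n| = [(3(n+1)² + 2(n+1) + 2)/(3n² + 2n + 2)] · 2/7 → 2/7.
Thus R = 1/(2/7) = 7/2.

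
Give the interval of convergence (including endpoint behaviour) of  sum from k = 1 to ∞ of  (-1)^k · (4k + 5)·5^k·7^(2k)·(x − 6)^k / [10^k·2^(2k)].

(286/49, 302/49)

By the ratio test, |a_{k+1}/a_k| = [(4(k+1) + 5)/(4k + 5)] · 5·49/(10·4) → 49/8.
Thus R = 1/(49/8) = 8/49.
Check x = 302/49: the k-th term does not approach 0; divergence by the term test.
Endpoint x = 286/49: the terms do not tend to 0, so the series diverges.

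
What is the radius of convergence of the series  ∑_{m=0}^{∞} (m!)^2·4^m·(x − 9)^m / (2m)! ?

By the ratio test, |a_{m+1}/a_m| = (m+1)²/[(2m+1)·(2m+2)] · 4 → 1.
Convergence for |x − 9| < 1, so R = 1.

R = 1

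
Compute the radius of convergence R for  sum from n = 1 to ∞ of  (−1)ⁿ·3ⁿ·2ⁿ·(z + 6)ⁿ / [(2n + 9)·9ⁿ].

Ratio test: |a_{n+1}/a_n| = [(2n + 9)/(2(n+1) + 9)] · 3·2/9 → 2/3 as n → ∞.
Hence the series converges for |z + 6| < 1/(2/3) = 3/2, so the radius of convergence is 3/2.

R = 3/2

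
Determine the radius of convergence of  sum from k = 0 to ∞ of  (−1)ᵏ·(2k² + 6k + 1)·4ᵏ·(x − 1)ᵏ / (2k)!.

Ratio test: |a_{k+1}/a_k| = (2(k+1)² + 6(k+1) + 1)/(2k² + 6k + 1) · 4 · 1/[(2k+1)·(2k+2)] → 0 as k → ∞.
The ratio tends to 0 regardless of x, hence R = ∞.

R = ∞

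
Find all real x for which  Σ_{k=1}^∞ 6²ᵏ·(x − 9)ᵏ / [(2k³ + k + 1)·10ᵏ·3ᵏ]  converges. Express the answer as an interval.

[49/6, 59/6]

Apply the ratio test: |a_{k+1}| / |a_k| = [(2k³ + k + 1)/(2(k+1)³ + (k+1) + 1)] · 36/(10·3), which tends to 6/5 as k → ∞.
Thus R = 1/(6/5) = 5/6.
Check x = 59/6: the series is dominated by a constant times Σ 1/k³, which converges (p = 3 > 1).
Endpoint x = 49/6: absolute convergence follows by limit comparison with Σ 1/k³.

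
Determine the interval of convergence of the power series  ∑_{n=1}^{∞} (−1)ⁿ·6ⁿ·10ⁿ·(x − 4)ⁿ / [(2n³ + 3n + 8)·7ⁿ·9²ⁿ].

[-109/20, 269/20]

Ratio test: |a_{n+1}/a_n| = [(2n³ + 3n + 8)/(2(n+1)³ + 3(n+1) + 8)] · 6·10/(7·81) → 20/189 as n → ∞.
Convergence for |x − 4| · 20/189 < 1, i.e. |x − 4| < 189/20. So R = 189/20.
Check x = 269/20: the terms are on the order of 1/n³, so the series converges absolutely by comparison with the p-series (p = 3 > 1).
When x = -109/20, absolute convergence follows by limit comparison with Σ 1/n³.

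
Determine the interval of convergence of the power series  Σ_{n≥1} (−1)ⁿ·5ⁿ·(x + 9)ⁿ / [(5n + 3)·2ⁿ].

(-47/5, -43/5]

By the ratio test, |a_{n+1}/a_n| = [(5n + 3)/(5(n+1) + 3)] · 5/2 → 5/2.
Thus R = 1/(5/2) = 2/5.
At x = -43/5: convergence follows from the alternating series test (terms decrease monotonically to 0).
When x = -47/5, the terms are asymptotic to a nonzero constant times 1/n, so the series diverges by limit comparison with Σ 1/n.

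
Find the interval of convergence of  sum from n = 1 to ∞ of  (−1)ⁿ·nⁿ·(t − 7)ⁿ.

By the Cauchy root test, |a_n|^(1/n) = n → ∞.
Since the n-th root of |a_n| is unbounded, the series converges only at t = 7; R = 0.

{7}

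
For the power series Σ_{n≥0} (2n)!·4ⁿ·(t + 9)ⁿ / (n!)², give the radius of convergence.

The ratio of consecutive coefficients is (2n+1)·(2n+2)/(n+1)² · 4 → 16.
Convergence for |t + 9| · 16 < 1, i.e. |t + 9| < 1/16. So R = 1/16.

R = 1/16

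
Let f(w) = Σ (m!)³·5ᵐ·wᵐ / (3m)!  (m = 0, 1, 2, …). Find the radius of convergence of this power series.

The ratio of consecutive coefficients is (m+1)³/[(3m+1)·(3m+2)·(3m+3)] · 5 → 5/27.
Convergence for |w| · 5/27 < 1, i.e. |w| < 27/5. So R = 27/5.

R = 27/5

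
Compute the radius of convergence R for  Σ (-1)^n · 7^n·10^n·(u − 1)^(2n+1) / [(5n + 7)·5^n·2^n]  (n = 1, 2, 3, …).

R = √7/7

The ratio of consecutive coefficients is [(5n + 7)/(5(n+1) + 7)] · 7·10/(5·2) → 7.
Since the exponent of (u − 1) increases by 2 each term, convergence requires |u − 1|² < 1/7, hence R = √7/7.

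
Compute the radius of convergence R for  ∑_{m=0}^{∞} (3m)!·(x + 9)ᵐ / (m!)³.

By the ratio test, |a_{m+1}/a_m| = (3m+1)·(3m+2)·(3m+3)/(m+1)³ → 27.
The series converges when 27 · |x + 9| < 1, giving R = 1/27.

R = 1/27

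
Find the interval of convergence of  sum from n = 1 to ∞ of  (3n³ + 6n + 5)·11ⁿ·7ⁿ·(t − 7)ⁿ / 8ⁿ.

Ratio test: |a_{n+1}/a_n| = [(3(n+1)³ + 6(n+1) + 5)/(3n³ + 6n + 5)] · 11·7/8 → 77/8 as n → ∞.
Convergence for |t − 7| · 77/8 < 1, i.e. |t − 7| < 8/77. So R = 8/77.
Check t = 547/77: the terms do not tend to 0, so the series diverges.
Endpoint t = 531/77: the terms do not tend to 0, so the series diverges.

(531/77, 547/77)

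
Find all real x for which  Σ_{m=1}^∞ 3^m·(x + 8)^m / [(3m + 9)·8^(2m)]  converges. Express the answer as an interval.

The ratio of consecutive coefficients is [(3m + 9)/(3(m+1) + 9)] · 3/64 → 3/64.
Convergence for |x + 8| · 3/64 < 1, i.e. |x + 8| < 64/3. So R = 64/3.
When x = 40/3, comparison with the harmonic series Σ 1/m shows the series diverges.
When x = -88/3, the terms alternate in sign and decrease monotonically to 0 in absolute value (size ~ c/m), so the alternating series test gives convergence.

[-88/3, 40/3)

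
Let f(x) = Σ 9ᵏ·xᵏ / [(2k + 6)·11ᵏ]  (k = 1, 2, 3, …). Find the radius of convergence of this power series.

R = 11/9

By the ratio test, |a_{k+1}/a_k| = [(2k + 6)/(2(k+1) + 6)] · 9/11 → 9/11.
The series converges when 9/11 · |x| < 1, giving R = 11/9.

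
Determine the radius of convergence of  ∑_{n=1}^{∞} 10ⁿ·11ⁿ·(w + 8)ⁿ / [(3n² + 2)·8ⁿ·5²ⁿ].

Apply the ratio test: |a_{n+1}| / |a_n| = [(3n² + 2)/(3(n+1)² + 2)] · 10·11/(8·25), which tends to 11/20 as n → ∞.
Hence the series converges for |w + 8| < 1/(11/20) = 20/11, so the radius of convergence is 20/11.

R = 20/11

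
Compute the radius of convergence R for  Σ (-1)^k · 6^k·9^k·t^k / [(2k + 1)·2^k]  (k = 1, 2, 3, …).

R = 1/27

The ratio of consecutive coefficients is [(2k + 1)/(2(k+1) + 1)] · 6·9/2 → 27.
The series converges when 27 · |t| < 1, giving R = 1/27.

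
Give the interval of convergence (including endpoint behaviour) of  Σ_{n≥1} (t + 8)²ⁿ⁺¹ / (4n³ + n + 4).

Ratio test: |a_{n+1}/a_n| = (4n³ + n + 4)/(4(n+1)³ + (n+1) + 4) → 1 as n → ∞.
Since the exponent of (t + 8) increases by 2 each term, convergence requires |t + 8|² < 1, hence R = 1.
Check t = -7: the series is dominated by a constant times Σ 1/n³, which converges (p = 3 > 1).
Endpoint t = -9: absolute convergence follows by limit comparison with Σ 1/n³.

[-9, -7]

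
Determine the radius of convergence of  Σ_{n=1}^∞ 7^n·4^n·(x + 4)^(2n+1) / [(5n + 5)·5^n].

The ratio of consecutive coefficients is [(5n + 5)/(5(n+1) + 5)] · 7·4/5 → 28/5.
Since the exponent of (x + 4) increases by 2 each term, convergence requires |x + 4|² < 5/28, hence R = √35/14.

R = √35/14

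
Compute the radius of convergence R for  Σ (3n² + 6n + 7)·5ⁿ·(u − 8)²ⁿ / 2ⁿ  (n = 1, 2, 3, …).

Ratio test: |a_{n+1}/a_n| = [(3(n+1)² + 6(n+1) + 7)/(3n² + 6n + 7)] · 5/2 → 5/2 as n → ∞.
Writing y = (u − 8)², the series in y has radius 2/5, so |u − 8| < √(2/5) and R = √10/5.

R = √10/5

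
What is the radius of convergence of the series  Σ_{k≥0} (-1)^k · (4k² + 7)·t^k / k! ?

R = ∞

Apply the ratio test: |a_{k+1}| / |a_k| = (4(k+1)² + 7)/(4k² + 7) · 1/(k+1), which tends to 0 as k → ∞.
The ratio tends to 0 regardless of t, hence R = ∞.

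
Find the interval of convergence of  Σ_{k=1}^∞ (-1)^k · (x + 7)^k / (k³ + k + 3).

[-8, -6]

Apply the ratio test: |a_{k+1}| / |a_k| = (k³ + k + 3)/((k+1)³ + (k+1) + 3), which tends to 1 as k → ∞.
So the series converges when |x + 7| < 1 and diverges when |x + 7| > 1; R = 1.
When x = -6, the terms are on the order of 1/k³, so the series converges absolutely by comparison with the p-series (p = 3 > 1).
Check x = -8: the terms are on the order of 1/k³, so the series converges absolutely by comparison with the p-series (p = 3 > 1).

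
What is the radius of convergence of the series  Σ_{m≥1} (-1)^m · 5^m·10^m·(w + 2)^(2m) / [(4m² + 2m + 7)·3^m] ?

R = √6/10

Ratio test: |a_{m+1}/a_m| = [(4m² + 2m + 7)/(4(m+1)² + 2(m+1) + 7)] · 5·10/3 → 50/3 as m → ∞.
Successive powers of (w + 2) differ by 2, so the series converges when |w + 2|² · 50/3 < 1, i.e. |w + 2| < √(3/50). So R = √6/10.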